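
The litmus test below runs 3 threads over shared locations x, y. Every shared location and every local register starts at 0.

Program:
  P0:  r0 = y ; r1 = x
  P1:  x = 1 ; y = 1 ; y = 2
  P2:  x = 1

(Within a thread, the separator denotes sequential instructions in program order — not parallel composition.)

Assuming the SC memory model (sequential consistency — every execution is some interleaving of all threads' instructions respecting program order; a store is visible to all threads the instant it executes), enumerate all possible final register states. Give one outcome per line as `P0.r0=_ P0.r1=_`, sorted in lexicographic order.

outcome vector order: (P0.r0,P0.r1)
|SC outcomes| = 4

P0.r0=0 P0.r1=0
P0.r0=0 P0.r1=1
P0.r0=1 P0.r1=1
P0.r0=2 P0.r1=1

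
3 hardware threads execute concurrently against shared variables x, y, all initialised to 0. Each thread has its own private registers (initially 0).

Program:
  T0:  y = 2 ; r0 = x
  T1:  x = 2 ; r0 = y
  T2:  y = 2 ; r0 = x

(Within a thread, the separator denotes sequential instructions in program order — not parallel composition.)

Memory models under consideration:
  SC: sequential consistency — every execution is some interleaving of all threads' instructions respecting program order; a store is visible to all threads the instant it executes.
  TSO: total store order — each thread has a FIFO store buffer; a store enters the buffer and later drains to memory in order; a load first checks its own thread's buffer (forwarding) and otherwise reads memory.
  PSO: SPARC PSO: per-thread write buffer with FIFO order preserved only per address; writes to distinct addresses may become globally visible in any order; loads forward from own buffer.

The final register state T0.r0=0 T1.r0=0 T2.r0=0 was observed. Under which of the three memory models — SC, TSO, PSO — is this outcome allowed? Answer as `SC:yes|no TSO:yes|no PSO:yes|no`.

outcome vector order: (T0.r0,T1.r0,T2.r0)
SC: 5 outcomes — {<0 2 0>, <0 2 2>, <2 0 2>, <2 2 0>, <2 2 2>}
TSO: 8 outcomes — {<0 0 0>, <0 0 2>, <0 2 0>, <0 2 2>, <2 0 0>, <2 0 2>, <2 2 0>, <2 2 2>}
PSO: 8 outcomes — {<0 0 0>, <0 0 2>, <0 2 0>, <0 2 2>, <2 0 0>, <2 0 2>, <2 2 0>, <2 2 2>}
target <0 0 0> ∈ {TSO,PSO}

SC:no TSO:yes PSO:yes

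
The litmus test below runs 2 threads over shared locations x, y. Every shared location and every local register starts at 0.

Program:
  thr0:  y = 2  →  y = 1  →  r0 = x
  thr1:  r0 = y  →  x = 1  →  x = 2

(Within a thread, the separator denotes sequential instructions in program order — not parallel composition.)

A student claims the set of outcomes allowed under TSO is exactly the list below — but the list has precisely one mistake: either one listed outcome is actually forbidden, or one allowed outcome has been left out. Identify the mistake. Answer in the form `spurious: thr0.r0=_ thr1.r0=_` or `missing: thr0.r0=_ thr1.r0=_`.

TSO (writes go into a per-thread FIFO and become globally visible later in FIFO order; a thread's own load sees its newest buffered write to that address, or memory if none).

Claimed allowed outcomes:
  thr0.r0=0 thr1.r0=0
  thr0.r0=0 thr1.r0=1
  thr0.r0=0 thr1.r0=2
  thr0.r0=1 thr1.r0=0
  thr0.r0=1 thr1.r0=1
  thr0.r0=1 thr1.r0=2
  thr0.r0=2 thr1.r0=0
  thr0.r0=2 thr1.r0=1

missing: thr0.r0=2 thr1.r0=2

outcome vector order: (thr0.r0,thr1.r0)
under TSO → 00 01 02 10 11 12 20 21 22
TSO∖claimed = {22}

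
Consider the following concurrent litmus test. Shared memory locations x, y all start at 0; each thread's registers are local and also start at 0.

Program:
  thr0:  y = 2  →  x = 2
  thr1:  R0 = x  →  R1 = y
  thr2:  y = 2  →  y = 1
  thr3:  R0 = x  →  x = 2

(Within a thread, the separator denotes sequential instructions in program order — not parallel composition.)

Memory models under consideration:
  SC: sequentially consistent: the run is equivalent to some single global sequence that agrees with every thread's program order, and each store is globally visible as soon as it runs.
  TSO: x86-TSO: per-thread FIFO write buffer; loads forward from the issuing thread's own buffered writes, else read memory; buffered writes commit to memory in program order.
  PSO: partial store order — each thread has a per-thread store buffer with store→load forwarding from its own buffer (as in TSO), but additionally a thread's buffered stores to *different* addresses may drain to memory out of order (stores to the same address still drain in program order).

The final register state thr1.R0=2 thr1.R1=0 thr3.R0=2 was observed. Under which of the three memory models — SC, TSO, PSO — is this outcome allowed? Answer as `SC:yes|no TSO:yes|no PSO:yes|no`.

SC:no TSO:no PSO:yes

outcome vector order: (thr1.R0,thr1.R1,thr3.R0)
SC (11): 0/0/0 0/0/2 0/1/0 0/1/2 0/2/0 0/2/2 2/0/0 2/1/0 2/1/2 2/2/0 2/2/2
TSO (11): 0/0/0 0/0/2 0/1/0 0/1/2 0/2/0 0/2/2 2/0/0 2/1/0 2/1/2 2/2/0 2/2/2
PSO (12): 0/0/0 0/0/2 0/1/0 0/1/2 0/2/0 0/2/2 2/0/0 2/0/2 2/1/0 2/1/2 2/2/0 2/2/2
target 2/0/2 ∈ {PSO}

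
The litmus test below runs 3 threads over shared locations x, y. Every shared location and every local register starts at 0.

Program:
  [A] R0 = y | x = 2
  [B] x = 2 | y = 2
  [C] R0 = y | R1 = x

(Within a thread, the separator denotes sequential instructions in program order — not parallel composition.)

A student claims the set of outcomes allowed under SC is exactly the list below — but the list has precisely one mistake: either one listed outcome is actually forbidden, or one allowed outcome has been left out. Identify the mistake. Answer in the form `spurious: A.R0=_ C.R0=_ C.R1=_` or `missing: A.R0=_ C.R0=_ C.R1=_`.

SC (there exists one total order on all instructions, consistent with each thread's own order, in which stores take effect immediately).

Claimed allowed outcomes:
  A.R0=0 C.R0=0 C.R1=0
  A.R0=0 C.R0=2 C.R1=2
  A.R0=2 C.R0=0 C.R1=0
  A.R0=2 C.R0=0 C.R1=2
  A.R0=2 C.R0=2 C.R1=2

missing: A.R0=0 C.R0=0 C.R1=2

outcome vector order: (A.R0,C.R0,C.R1)
SC: 6 outcomes — {<0 0 0>; <0 0 2>; <0 2 2>; <2 0 0>; <2 0 2>; <2 2 2>}
SC∖claimed = {<0 0 2>}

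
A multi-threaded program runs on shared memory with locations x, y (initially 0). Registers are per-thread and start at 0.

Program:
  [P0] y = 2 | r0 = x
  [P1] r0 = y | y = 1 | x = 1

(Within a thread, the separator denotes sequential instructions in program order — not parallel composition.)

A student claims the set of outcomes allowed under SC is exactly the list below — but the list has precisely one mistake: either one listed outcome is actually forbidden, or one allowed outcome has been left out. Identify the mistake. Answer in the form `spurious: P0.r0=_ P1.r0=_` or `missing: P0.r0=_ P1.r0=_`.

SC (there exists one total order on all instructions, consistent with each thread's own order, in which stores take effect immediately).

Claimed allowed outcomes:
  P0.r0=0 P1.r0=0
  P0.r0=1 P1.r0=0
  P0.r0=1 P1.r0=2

missing: P0.r0=0 P1.r0=2

outcome vector order: (P0.r0,P1.r0)
under SC → 0/0; 0/2; 1/0; 1/2
SC∖claimed = {0/2}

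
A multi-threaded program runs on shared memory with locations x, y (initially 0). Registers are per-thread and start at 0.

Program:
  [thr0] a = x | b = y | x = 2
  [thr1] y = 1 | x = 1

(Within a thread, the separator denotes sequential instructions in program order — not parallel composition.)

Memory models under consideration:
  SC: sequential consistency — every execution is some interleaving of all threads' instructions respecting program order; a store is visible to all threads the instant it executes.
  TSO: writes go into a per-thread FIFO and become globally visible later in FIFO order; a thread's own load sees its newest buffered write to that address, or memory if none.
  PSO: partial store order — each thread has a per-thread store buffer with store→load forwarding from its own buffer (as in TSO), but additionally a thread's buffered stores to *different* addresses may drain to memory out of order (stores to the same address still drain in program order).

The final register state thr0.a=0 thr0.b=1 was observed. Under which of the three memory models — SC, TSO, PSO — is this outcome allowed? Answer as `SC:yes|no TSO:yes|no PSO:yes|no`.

outcome vector order: (thr0.a,thr0.b)
[SC] allowed = {0/0 0/1 1/1}
[TSO] allowed = {0/0 0/1 1/1}
[PSO] allowed = {0/0 0/1 1/0 1/1}
target 0/1 ∈ {SC,TSO,PSO}

SC:yes TSO:yes PSO:yes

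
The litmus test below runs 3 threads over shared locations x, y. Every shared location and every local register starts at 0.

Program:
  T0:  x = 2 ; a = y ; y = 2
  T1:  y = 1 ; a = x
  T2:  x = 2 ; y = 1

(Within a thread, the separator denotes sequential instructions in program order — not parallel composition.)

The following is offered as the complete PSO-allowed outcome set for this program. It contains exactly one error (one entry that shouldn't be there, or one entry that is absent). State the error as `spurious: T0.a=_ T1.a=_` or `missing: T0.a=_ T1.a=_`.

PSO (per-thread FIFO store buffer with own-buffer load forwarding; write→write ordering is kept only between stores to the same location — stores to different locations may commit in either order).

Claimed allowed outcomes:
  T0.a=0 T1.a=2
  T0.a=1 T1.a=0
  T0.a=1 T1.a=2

missing: T0.a=0 T1.a=0

outcome vector order: (T0.a,T1.a)
[PSO] allowed = {0/0; 0/2; 1/0; 1/2}
PSO∖claimed = {0/0}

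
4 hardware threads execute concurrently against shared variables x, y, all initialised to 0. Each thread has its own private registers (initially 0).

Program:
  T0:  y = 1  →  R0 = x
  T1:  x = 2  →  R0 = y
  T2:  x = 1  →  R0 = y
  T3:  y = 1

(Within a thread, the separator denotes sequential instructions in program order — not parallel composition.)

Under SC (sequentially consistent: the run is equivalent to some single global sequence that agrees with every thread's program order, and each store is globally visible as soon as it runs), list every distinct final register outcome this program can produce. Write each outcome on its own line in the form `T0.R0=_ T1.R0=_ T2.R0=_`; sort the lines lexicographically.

outcome vector order: (T0.R0,T1.R0,T2.R0)
|SC outcomes| = 9

T0.R0=0 T1.R0=1 T2.R0=1
T0.R0=1 T1.R0=0 T2.R0=0
T0.R0=1 T1.R0=0 T2.R0=1
T0.R0=1 T1.R0=1 T2.R0=0
T0.R0=1 T1.R0=1 T2.R0=1
T0.R0=2 T1.R0=0 T2.R0=0
T0.R0=2 T1.R0=0 T2.R0=1
T0.R0=2 T1.R0=1 T2.R0=0
T0.R0=2 T1.R0=1 T2.R0=1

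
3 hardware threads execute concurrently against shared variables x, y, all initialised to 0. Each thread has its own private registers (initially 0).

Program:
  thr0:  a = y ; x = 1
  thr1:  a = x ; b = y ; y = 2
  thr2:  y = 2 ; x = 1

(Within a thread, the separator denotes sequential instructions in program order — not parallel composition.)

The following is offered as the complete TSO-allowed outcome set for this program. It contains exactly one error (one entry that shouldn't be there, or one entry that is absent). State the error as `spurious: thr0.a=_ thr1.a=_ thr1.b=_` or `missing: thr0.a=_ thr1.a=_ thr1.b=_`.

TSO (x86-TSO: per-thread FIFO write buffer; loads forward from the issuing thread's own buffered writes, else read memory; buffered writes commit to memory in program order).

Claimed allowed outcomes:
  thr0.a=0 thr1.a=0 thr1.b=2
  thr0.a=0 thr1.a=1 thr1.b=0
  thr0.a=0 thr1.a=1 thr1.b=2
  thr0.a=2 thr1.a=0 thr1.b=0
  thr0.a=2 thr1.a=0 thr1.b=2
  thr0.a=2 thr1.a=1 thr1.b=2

outcome vector order: (thr0.a,thr1.a,thr1.b)
TSO: 7 outcomes — {<0 0 0> <0 0 2> <0 1 0> <0 1 2> <2 0 0> <2 0 2> <2 1 2>}
TSO∖claimed = {<0 0 0>}

missing: thr0.a=0 thr1.a=0 thr1.b=0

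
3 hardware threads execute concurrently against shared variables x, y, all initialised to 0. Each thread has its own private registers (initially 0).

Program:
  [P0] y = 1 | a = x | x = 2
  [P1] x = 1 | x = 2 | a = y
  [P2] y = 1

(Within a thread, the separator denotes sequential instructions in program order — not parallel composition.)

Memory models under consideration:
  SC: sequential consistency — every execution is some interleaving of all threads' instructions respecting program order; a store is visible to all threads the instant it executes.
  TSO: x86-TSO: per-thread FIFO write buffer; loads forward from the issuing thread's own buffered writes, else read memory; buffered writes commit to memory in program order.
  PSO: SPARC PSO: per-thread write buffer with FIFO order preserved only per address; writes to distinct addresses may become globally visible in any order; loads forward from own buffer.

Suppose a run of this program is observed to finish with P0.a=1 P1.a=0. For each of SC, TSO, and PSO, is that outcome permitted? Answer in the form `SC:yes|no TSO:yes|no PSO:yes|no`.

outcome vector order: (P0.a,P1.a)
SC: 4 outcomes — {<0 1> <1 1> <2 0> <2 1>}
TSO: 6 outcomes — {<0 0> <0 1> <1 0> <1 1> <2 0> <2 1>}
PSO: 6 outcomes — {<0 0> <0 1> <1 0> <1 1> <2 0> <2 1>}
target <1 0> ∈ {TSO,PSO}

SC:no TSO:yes PSO:yes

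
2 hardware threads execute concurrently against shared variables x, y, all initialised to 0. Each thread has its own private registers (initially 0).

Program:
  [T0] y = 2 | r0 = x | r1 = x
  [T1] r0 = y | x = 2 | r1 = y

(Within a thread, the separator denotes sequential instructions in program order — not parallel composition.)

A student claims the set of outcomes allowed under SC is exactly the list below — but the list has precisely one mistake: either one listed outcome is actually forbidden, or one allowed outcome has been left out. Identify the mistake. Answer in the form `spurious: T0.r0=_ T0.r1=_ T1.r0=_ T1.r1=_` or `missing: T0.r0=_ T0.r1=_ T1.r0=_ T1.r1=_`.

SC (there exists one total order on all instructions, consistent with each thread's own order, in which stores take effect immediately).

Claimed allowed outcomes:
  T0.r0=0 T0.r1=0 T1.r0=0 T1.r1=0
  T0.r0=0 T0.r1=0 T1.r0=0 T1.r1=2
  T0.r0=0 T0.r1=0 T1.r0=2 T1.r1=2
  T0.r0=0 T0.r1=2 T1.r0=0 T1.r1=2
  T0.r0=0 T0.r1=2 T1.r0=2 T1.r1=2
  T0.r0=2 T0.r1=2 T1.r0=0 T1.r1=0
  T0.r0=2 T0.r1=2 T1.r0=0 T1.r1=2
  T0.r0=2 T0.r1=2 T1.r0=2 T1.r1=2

outcome vector order: (T0.r0,T0.r1,T1.r0,T1.r1)
SC: 7 outcomes — {(0,0,0,2); (0,0,2,2); (0,2,0,2); (0,2,2,2); (2,2,0,0); (2,2,0,2); (2,2,2,2)}
claimed∖SC = {(0,0,0,0)}

spurious: T0.r0=0 T0.r1=0 T1.r0=0 T1.r1=0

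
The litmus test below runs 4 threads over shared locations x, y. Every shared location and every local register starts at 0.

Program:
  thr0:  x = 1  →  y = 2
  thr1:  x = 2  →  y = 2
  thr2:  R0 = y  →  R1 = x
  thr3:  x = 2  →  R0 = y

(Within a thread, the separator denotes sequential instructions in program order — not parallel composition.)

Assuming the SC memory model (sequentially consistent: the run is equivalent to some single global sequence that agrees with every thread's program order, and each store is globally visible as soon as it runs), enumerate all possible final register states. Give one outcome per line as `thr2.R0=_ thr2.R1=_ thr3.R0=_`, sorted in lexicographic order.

outcome vector order: (thr2.R0,thr2.R1,thr3.R0)
|SC outcomes| = 10

thr2.R0=0 thr2.R1=0 thr3.R0=0
thr2.R0=0 thr2.R1=0 thr3.R0=2
thr2.R0=0 thr2.R1=1 thr3.R0=0
thr2.R0=0 thr2.R1=1 thr3.R0=2
thr2.R0=0 thr2.R1=2 thr3.R0=0
thr2.R0=0 thr2.R1=2 thr3.R0=2
thr2.R0=2 thr2.R1=1 thr3.R0=0
thr2.R0=2 thr2.R1=1 thr3.R0=2
thr2.R0=2 thr2.R1=2 thr3.R0=0
thr2.R0=2 thr2.R1=2 thr3.R0=2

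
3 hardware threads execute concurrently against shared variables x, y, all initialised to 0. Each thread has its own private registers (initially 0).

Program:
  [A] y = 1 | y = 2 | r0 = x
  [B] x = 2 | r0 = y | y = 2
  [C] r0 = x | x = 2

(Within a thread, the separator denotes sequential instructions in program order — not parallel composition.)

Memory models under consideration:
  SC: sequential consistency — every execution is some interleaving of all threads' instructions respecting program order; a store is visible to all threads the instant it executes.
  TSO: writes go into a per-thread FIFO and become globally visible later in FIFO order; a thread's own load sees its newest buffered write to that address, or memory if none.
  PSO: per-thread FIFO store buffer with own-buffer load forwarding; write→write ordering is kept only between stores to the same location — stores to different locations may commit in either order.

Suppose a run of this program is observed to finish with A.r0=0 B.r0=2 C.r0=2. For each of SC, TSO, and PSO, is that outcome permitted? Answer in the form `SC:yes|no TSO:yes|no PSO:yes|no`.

outcome vector order: (A.r0,B.r0,C.r0)
[SC] allowed = {<0 2 0> <0 2 2> <2 0 0> <2 0 2> <2 1 0> <2 1 2> <2 2 0> <2 2 2>}
[TSO] allowed = {<0 0 0> <0 0 2> <0 1 0> <0 1 2> <0 2 0> <0 2 2> <2 0 0> <2 0 2> <2 1 0> <2 1 2> <2 2 0> <2 2 2>}
[PSO] allowed = {<0 0 0> <0 0 2> <0 1 0> <0 1 2> <0 2 0> <0 2 2> <2 0 0> <2 0 2> <2 1 0> <2 1 2> <2 2 0> <2 2 2>}
target <0 2 2> ∈ {SC,TSO,PSO}

SC:yes TSO:yes PSO:yes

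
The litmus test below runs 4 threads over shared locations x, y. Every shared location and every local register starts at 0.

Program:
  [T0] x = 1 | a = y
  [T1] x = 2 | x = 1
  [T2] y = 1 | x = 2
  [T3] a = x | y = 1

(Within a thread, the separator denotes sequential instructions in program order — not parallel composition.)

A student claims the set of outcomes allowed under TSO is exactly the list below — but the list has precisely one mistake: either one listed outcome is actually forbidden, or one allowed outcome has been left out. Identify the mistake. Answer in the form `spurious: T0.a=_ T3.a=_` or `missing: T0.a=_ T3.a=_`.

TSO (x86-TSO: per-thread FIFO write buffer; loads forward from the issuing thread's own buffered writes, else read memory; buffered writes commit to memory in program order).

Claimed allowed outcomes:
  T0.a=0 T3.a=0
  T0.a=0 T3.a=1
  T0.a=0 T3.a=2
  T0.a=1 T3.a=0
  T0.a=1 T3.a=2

outcome vector order: (T0.a,T3.a)
TSO: 6 outcomes — {00, 01, 02, 10, 11, 12}
TSO∖claimed = {11}

missing: T0.a=1 T3.a=1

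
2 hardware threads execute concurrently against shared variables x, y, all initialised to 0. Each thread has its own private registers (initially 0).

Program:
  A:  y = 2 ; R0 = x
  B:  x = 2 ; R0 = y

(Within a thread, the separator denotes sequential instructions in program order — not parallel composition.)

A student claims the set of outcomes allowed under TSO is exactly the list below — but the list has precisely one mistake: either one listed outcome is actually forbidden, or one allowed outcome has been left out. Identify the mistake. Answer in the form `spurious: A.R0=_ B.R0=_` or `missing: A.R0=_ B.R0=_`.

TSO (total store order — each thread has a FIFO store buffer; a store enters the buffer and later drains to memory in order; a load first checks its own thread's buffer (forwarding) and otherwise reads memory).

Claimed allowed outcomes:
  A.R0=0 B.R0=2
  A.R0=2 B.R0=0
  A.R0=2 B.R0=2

outcome vector order: (A.R0,B.R0)
TSO (4): 0/0 0/2 2/0 2/2
TSO∖claimed = {0/0}

missing: A.R0=0 B.R0=0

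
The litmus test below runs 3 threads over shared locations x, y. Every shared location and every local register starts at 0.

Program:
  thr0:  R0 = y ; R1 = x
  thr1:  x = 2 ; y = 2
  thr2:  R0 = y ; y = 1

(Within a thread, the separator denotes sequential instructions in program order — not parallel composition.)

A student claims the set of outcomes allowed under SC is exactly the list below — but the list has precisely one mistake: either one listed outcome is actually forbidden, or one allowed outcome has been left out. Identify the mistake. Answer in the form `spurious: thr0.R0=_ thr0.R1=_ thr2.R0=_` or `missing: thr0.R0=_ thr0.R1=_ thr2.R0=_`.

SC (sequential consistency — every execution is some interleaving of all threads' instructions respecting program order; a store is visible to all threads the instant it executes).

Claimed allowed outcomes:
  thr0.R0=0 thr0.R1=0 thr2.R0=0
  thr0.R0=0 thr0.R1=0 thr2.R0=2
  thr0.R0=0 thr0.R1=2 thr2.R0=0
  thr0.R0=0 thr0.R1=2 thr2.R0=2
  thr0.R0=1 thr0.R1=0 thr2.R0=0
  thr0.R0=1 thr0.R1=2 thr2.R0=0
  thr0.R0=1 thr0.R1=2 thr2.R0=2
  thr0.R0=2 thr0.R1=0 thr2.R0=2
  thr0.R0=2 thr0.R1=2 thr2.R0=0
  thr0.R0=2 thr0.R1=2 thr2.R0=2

outcome vector order: (thr0.R0,thr0.R1,thr2.R0)
SC (9): (0,0,0) (0,0,2) (0,2,0) (0,2,2) (1,0,0) (1,2,0) (1,2,2) (2,2,0) (2,2,2)
claimed∖SC = {(2,0,2)}

spurious: thr0.R0=2 thr0.R1=0 thr2.R0=2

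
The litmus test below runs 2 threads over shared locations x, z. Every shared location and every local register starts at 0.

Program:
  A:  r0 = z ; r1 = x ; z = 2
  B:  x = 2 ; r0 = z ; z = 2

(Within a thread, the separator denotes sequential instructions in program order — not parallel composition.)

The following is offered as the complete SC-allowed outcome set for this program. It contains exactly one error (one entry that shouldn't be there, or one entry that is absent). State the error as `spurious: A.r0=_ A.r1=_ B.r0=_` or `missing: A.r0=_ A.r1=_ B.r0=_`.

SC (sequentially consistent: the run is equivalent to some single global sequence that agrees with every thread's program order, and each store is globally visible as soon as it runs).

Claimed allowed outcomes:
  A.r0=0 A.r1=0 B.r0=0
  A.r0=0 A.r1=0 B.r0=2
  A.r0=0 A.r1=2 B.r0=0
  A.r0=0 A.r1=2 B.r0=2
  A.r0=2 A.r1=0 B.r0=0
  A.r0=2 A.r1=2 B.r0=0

outcome vector order: (A.r0,A.r1,B.r0)
[SC] allowed = {<0 0 0>, <0 0 2>, <0 2 0>, <0 2 2>, <2 2 0>}
claimed∖SC = {<2 0 0>}

spurious: A.r0=2 A.r1=0 B.r0=0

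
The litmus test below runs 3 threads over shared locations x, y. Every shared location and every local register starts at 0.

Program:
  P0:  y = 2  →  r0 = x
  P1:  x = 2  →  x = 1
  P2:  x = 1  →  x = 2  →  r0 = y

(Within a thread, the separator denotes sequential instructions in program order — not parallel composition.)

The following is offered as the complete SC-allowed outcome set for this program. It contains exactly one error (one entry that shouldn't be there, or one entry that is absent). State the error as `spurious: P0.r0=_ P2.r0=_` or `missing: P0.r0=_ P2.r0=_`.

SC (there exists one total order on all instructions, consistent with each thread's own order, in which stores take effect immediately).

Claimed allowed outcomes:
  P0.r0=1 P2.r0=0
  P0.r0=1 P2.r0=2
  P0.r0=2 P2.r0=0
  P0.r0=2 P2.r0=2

missing: P0.r0=0 P2.r0=2

outcome vector order: (P0.r0,P2.r0)
SC (5): 0/2, 1/0, 1/2, 2/0, 2/2
SC∖claimed = {0/2}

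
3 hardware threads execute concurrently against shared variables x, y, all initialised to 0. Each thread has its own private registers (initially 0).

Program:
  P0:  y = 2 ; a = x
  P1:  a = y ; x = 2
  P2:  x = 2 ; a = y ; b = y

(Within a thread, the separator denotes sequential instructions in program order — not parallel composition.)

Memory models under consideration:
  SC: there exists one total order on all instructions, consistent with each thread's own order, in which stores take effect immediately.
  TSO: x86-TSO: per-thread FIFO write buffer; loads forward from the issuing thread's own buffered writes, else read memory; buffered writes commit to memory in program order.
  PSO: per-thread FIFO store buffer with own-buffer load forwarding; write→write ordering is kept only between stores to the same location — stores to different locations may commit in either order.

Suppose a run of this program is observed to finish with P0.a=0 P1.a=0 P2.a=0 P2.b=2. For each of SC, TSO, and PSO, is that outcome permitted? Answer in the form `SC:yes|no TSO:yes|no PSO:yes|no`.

SC:no TSO:yes PSO:yes

outcome vector order: (P0.a,P1.a,P2.a,P2.b)
[SC] allowed = {0022; 0222; 2000; 2002; 2022; 2200; 2202; 2222}
[TSO] allowed = {0000; 0002; 0022; 0200; 0202; 0222; 2000; 2002; 2022; 2200; 2202; 2222}
[PSO] allowed = {0000; 0002; 0022; 0200; 0202; 0222; 2000; 2002; 2022; 2200; 2202; 2222}
target 0002 ∈ {TSO,PSO}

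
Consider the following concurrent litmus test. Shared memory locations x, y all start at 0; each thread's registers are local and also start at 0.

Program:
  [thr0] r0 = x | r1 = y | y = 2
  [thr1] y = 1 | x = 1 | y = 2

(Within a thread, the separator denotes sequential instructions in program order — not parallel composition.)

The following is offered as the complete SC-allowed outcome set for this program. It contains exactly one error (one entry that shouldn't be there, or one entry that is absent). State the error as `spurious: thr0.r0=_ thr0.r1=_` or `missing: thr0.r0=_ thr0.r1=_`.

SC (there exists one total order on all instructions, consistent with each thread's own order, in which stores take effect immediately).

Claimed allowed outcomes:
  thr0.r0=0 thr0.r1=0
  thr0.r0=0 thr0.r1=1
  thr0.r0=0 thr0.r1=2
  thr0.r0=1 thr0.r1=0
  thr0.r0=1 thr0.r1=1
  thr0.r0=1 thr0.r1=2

spurious: thr0.r0=1 thr0.r1=0

outcome vector order: (thr0.r0,thr0.r1)
SC (5): (0,0); (0,1); (0,2); (1,1); (1,2)
claimed∖SC = {(1,0)}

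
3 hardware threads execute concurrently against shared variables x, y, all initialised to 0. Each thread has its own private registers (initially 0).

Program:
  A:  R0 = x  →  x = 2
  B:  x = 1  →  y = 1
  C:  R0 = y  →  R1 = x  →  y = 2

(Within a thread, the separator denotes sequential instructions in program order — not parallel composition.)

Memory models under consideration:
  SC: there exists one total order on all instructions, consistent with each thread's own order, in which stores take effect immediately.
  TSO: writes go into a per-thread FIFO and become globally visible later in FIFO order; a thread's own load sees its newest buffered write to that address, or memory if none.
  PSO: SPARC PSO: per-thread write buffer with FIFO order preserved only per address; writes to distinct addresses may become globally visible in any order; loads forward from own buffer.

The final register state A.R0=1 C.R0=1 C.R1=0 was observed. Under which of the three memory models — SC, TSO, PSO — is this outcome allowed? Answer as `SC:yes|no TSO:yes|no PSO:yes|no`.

SC:no TSO:no PSO:yes

outcome vector order: (A.R0,C.R0,C.R1)
under SC → (0,0,0); (0,0,1); (0,0,2); (0,1,1); (0,1,2); (1,0,0); (1,0,1); (1,0,2); (1,1,1); (1,1,2)
under TSO → (0,0,0); (0,0,1); (0,0,2); (0,1,1); (0,1,2); (1,0,0); (1,0,1); (1,0,2); (1,1,1); (1,1,2)
under PSO → (0,0,0); (0,0,1); (0,0,2); (0,1,0); (0,1,1); (0,1,2); (1,0,0); (1,0,1); (1,0,2); (1,1,0); (1,1,1); (1,1,2)
target (1,1,0) ∈ {PSO}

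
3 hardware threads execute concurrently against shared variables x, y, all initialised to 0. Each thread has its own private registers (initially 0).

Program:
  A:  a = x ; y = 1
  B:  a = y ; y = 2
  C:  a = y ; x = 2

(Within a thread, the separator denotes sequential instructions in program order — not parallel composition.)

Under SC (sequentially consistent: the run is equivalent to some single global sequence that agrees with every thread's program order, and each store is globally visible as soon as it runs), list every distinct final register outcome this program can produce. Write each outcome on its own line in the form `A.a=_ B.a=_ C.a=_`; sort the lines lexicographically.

outcome vector order: (A.a,B.a,C.a)
|SC outcomes| = 9

A.a=0 B.a=0 C.a=0
A.a=0 B.a=0 C.a=1
A.a=0 B.a=0 C.a=2
A.a=0 B.a=1 C.a=0
A.a=0 B.a=1 C.a=1
A.a=0 B.a=1 C.a=2
A.a=2 B.a=0 C.a=0
A.a=2 B.a=0 C.a=2
A.a=2 B.a=1 C.a=0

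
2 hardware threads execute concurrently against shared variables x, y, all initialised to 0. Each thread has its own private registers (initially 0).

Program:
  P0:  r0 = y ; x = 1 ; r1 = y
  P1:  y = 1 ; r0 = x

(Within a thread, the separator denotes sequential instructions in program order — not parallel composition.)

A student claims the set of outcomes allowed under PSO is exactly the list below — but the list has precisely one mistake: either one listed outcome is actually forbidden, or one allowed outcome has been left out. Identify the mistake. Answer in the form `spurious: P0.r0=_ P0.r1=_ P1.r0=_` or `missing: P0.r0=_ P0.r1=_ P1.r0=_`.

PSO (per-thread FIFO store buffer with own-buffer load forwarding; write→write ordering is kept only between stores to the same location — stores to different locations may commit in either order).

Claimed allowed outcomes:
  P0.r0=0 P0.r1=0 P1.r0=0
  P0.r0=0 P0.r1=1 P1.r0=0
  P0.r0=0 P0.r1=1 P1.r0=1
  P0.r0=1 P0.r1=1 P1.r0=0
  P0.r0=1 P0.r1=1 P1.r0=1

missing: P0.r0=0 P0.r1=0 P1.r0=1

outcome vector order: (P0.r0,P0.r1,P1.r0)
under PSO → (0,0,0), (0,0,1), (0,1,0), (0,1,1), (1,1,0), (1,1,1)
PSO∖claimed = {(0,0,1)}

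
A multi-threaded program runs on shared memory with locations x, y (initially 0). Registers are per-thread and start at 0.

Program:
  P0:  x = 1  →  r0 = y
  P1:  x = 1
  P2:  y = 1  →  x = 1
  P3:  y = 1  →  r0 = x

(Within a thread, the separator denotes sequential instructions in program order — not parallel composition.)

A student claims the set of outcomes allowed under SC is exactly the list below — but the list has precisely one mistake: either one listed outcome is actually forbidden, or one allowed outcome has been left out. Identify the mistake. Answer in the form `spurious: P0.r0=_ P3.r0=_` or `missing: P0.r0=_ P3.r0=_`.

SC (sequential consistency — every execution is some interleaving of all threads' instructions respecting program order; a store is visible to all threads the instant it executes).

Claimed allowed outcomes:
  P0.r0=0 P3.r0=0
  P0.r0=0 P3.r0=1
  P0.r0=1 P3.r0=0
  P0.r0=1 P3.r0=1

spurious: P0.r0=0 P3.r0=0

outcome vector order: (P0.r0,P3.r0)
SC (3): 0/1, 1/0, 1/1
claimed∖SC = {0/0}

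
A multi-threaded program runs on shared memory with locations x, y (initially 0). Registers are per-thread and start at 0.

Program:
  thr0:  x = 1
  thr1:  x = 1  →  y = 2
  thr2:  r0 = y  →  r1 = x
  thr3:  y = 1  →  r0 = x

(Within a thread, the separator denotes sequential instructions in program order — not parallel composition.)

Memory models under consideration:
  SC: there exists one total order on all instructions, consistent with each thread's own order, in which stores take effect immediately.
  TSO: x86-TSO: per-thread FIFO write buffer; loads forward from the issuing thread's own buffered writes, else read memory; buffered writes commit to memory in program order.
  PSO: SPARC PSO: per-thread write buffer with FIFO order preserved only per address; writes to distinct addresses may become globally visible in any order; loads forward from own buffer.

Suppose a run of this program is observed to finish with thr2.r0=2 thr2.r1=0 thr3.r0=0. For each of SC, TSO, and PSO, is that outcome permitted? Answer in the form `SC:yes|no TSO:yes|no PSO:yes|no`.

SC:no TSO:no PSO:yes

outcome vector order: (thr2.r0,thr2.r1,thr3.r0)
SC: 10 outcomes — {<0 0 0> <0 0 1> <0 1 0> <0 1 1> <1 0 0> <1 0 1> <1 1 0> <1 1 1> <2 1 0> <2 1 1>}
TSO: 10 outcomes — {<0 0 0> <0 0 1> <0 1 0> <0 1 1> <1 0 0> <1 0 1> <1 1 0> <1 1 1> <2 1 0> <2 1 1>}
PSO: 12 outcomes — {<0 0 0> <0 0 1> <0 1 0> <0 1 1> <1 0 0> <1 0 1> <1 1 0> <1 1 1> <2 0 0> <2 0 1> <2 1 0> <2 1 1>}
target <2 0 0> ∈ {PSO}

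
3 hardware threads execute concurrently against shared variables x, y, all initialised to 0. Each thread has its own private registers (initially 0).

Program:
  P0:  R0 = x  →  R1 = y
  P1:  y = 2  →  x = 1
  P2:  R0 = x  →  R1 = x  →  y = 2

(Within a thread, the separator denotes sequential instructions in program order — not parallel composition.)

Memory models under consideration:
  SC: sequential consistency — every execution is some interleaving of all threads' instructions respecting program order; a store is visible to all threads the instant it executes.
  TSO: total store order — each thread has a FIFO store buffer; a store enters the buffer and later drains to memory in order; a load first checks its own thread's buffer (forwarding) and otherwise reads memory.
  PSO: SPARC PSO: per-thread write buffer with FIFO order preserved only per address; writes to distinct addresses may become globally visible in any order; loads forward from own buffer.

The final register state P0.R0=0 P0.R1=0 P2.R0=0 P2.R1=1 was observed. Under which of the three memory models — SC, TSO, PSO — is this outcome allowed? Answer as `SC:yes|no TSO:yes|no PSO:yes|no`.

outcome vector order: (P0.R0,P0.R1,P2.R0,P2.R1)
[SC] allowed = {0000, 0001, 0011, 0200, 0201, 0211, 1200, 1201, 1211}
[TSO] allowed = {0000, 0001, 0011, 0200, 0201, 0211, 1200, 1201, 1211}
[PSO] allowed = {0000, 0001, 0011, 0200, 0201, 0211, 1000, 1001, 1011, 1200, 1201, 1211}
target 0001 ∈ {SC,TSO,PSO}

SC:yes TSO:yes PSO:yes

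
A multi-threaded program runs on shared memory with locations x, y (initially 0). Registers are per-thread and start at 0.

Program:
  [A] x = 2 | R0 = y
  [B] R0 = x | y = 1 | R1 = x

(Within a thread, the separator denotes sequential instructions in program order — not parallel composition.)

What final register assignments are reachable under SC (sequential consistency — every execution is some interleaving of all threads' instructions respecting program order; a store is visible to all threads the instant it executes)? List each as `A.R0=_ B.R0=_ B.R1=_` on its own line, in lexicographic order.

A.R0=0 B.R0=0 B.R1=2
A.R0=0 B.R0=2 B.R1=2
A.R0=1 B.R0=0 B.R1=0
A.R0=1 B.R0=0 B.R1=2
A.R0=1 B.R0=2 B.R1=2

outcome vector order: (A.R0,B.R0,B.R1)
|SC outcomes| = 5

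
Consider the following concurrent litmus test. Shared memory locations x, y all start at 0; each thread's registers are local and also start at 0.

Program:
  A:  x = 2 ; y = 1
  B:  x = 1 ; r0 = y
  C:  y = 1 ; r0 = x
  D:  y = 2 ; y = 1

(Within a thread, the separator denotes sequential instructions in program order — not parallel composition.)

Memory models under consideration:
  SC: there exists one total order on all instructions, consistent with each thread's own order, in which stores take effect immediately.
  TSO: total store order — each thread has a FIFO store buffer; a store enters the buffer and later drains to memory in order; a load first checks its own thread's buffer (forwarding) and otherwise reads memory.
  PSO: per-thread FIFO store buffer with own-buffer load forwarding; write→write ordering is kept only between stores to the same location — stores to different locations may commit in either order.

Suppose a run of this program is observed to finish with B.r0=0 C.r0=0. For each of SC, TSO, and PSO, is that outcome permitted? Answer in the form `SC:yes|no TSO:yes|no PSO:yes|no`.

SC:no TSO:yes PSO:yes

outcome vector order: (B.r0,C.r0)
[SC] allowed = {0/1 0/2 1/0 1/1 1/2 2/0 2/1 2/2}
[TSO] allowed = {0/0 0/1 0/2 1/0 1/1 1/2 2/0 2/1 2/2}
[PSO] allowed = {0/0 0/1 0/2 1/0 1/1 1/2 2/0 2/1 2/2}
target 0/0 ∈ {TSO,PSO}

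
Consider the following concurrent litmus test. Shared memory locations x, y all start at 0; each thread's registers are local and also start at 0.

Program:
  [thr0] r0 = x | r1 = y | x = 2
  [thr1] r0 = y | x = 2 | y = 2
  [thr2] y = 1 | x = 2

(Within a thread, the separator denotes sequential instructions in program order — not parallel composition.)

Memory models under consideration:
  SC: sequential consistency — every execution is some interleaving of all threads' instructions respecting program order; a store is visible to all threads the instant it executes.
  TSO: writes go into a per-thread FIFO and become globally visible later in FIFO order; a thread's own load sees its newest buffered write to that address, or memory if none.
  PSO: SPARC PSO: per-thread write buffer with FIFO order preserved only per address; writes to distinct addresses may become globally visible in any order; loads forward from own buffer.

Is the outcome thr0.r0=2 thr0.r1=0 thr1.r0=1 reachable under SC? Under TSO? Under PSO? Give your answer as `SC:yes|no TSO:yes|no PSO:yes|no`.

SC:no TSO:no PSO:yes

outcome vector order: (thr0.r0,thr0.r1,thr1.r0)
[SC] allowed = {000 001 010 011 020 021 200 210 211 220 221}
[TSO] allowed = {000 001 010 011 020 021 200 210 211 220 221}
[PSO] allowed = {000 001 010 011 020 021 200 201 210 211 220 221}
target 201 ∈ {PSO}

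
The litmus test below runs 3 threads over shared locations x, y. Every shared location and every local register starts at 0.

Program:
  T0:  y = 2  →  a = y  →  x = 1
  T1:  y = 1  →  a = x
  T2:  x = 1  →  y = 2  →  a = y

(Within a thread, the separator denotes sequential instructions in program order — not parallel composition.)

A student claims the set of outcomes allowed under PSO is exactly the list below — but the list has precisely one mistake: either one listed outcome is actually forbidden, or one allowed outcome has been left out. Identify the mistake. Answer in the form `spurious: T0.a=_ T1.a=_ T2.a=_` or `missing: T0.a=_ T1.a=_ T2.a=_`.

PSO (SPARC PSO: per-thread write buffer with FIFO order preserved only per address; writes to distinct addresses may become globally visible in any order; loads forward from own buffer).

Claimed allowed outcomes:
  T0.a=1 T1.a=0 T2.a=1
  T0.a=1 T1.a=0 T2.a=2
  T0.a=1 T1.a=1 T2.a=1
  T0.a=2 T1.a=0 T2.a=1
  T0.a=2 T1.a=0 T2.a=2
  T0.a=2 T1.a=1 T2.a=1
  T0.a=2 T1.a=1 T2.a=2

outcome vector order: (T0.a,T1.a,T2.a)
[PSO] allowed = {101 102 111 112 201 202 211 212}
PSO∖claimed = {112}

missing: T0.a=1 T1.a=1 T2.a=2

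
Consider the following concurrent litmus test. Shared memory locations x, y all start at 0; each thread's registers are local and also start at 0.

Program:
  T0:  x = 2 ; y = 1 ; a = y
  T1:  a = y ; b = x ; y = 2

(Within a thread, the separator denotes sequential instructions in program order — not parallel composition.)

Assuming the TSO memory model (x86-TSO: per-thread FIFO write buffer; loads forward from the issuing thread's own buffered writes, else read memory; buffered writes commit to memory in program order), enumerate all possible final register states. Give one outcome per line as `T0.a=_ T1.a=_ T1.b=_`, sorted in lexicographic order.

outcome vector order: (T0.a,T1.a,T1.b)
|TSO outcomes| = 6

T0.a=1 T1.a=0 T1.b=0
T0.a=1 T1.a=0 T1.b=2
T0.a=1 T1.a=1 T1.b=2
T0.a=2 T1.a=0 T1.b=0
T0.a=2 T1.a=0 T1.b=2
T0.a=2 T1.a=1 T1.b=2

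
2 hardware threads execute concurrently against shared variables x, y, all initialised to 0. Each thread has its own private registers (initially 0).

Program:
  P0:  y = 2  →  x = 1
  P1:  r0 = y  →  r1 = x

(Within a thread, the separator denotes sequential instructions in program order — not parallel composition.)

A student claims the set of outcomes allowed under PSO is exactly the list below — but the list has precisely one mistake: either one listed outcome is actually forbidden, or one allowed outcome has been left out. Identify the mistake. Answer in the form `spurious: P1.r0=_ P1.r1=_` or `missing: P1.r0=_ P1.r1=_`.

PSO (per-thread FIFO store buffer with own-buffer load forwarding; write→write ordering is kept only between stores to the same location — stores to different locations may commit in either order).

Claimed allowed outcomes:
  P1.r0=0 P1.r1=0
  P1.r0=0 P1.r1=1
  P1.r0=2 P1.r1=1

missing: P1.r0=2 P1.r1=0

outcome vector order: (P1.r0,P1.r1)
PSO (4): (0,0), (0,1), (2,0), (2,1)
PSO∖claimed = {(2,0)}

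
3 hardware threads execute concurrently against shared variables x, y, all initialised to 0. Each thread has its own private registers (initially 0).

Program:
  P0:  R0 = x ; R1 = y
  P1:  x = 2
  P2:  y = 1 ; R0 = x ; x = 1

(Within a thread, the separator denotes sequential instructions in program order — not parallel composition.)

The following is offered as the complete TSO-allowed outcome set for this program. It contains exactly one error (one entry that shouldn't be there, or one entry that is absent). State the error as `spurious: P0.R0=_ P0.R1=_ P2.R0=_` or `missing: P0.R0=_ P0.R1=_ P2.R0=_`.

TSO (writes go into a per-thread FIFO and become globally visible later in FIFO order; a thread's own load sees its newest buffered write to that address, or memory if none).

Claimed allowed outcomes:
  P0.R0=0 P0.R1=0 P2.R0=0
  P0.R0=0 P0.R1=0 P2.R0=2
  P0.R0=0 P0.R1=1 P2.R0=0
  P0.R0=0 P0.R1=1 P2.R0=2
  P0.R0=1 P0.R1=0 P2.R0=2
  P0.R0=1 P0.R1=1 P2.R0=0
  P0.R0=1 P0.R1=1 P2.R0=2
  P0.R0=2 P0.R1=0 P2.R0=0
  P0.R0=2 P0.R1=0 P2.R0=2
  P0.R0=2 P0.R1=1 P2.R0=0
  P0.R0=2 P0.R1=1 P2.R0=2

spurious: P0.R0=1 P0.R1=0 P2.R0=2

outcome vector order: (P0.R0,P0.R1,P2.R0)
TSO: 10 outcomes — {0/0/0 0/0/2 0/1/0 0/1/2 1/1/0 1/1/2 2/0/0 2/0/2 2/1/0 2/1/2}
claimed∖TSO = {1/0/2}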